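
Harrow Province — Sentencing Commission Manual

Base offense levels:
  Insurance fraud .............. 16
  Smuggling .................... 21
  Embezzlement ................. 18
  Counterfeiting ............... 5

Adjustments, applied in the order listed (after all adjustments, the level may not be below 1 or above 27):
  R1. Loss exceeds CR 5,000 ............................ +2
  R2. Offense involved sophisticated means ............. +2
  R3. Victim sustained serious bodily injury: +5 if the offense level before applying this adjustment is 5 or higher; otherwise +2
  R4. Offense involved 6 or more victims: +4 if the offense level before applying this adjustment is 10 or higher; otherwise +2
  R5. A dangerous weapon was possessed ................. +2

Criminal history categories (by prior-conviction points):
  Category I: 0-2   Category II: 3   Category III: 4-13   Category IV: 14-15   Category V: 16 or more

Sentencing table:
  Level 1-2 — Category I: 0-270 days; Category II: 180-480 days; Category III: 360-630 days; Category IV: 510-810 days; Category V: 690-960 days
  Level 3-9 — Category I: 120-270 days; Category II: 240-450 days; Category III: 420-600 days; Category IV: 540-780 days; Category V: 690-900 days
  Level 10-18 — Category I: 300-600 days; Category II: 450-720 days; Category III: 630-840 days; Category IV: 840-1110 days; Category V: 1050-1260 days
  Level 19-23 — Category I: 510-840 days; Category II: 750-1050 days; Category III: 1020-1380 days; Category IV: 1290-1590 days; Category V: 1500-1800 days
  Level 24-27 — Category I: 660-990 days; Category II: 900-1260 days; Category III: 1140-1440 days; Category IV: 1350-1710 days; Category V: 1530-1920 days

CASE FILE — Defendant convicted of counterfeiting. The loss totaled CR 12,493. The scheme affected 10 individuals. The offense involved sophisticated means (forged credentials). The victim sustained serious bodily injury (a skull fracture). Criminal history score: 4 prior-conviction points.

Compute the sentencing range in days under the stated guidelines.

Base offense level for counterfeiting: 5.
R1 applies: 5 + 2 = 7.
R2 applies: 7 + 2 = 9.
R3 applies (level before this adjustment is 9 ≥ 5, so +5): 9 + 5 = 14.
R4 applies (level before this adjustment is 14 ≥ 10, so +4): 14 + 4 = 18.
Final offense level: 18.
Criminal history: 4 prior points → Category III (4-13).
Level 18 falls in the 10-18 band.
Grid: Level 10-18 × Category III = 630-840 days.

630-840 days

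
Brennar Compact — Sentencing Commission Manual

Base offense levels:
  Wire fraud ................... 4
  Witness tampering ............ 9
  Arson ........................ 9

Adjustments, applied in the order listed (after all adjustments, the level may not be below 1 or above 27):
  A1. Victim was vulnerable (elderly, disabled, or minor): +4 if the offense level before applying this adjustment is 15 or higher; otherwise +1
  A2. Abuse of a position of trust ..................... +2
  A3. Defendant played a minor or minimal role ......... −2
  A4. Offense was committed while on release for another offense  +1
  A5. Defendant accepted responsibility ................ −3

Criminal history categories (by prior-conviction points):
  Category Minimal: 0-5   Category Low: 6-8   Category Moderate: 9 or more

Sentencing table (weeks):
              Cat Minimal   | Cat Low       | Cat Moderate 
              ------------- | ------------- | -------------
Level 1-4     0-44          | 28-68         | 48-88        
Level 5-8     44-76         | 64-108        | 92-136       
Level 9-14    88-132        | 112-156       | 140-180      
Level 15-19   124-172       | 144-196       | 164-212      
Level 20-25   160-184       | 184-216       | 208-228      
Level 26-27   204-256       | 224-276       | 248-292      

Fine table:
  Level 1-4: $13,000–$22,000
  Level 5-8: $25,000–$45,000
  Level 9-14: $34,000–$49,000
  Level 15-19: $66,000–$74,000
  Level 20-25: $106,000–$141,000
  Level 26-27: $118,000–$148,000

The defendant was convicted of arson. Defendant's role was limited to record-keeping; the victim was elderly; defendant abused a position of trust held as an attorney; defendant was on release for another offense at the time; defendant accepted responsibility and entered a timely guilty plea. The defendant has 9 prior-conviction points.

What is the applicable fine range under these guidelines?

Base offense level for arson: 9.
A1 applies (level before this adjustment is 9 < 15, so +1): 9 + 1 = 10.
A2 applies: 10 + 2 = 12.
A3 applies: 12 − 2 = 10.
A4 applies: 10 + 1 = 11.
A5 applies: 11 − 3 = 8.
Final offense level: 8.
Level 8 falls in the 5-8 band.
Fine table: Level 5-8 → $25,000–$45,000.

$25,000–$45,000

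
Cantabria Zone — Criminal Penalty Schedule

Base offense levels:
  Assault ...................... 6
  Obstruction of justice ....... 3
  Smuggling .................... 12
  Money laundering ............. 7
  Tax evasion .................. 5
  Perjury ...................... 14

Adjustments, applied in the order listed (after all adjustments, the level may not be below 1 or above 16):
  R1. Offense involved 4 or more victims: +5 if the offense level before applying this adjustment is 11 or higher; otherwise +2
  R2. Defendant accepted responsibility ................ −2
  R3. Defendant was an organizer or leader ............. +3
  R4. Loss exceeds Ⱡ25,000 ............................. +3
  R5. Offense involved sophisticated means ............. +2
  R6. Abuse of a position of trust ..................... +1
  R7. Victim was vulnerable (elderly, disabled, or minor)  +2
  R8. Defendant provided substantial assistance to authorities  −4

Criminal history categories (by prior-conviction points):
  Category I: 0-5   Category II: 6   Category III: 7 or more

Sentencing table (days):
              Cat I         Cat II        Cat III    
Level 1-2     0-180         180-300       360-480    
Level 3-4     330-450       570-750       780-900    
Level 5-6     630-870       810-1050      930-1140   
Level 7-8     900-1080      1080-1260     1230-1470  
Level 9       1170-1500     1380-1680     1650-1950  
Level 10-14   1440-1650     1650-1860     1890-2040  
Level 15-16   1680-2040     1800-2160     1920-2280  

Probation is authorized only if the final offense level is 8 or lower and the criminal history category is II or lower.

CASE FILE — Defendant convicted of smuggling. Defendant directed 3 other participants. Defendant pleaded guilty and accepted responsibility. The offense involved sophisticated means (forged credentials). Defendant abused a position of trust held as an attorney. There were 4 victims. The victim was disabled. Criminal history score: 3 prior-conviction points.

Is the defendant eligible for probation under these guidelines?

No

Base offense level for smuggling: 12.
R1 applies (level before this adjustment is 12 ≥ 11, so +5): 12 + 5 = 17.
R2 applies: 17 − 2 = 15.
R3 applies: 15 + 3 = 18.
R4 does not apply.
R5 applies: 18 + 2 = 20.
R6 applies: 20 + 1 = 21.
R7 applies: 21 + 2 = 23.
R8 does not apply.
Level 23 exceeds the maximum of 16; capped at 16.
Final offense level: 16.
Criminal history: 3 prior points → Category I (0-5).
Level 16 falls in the 15-16 band.
Grid: Level 15-16 × Category I = 1680-2040 days.
Probation check: level 16 > 8 and category I ≤ II → not eligible.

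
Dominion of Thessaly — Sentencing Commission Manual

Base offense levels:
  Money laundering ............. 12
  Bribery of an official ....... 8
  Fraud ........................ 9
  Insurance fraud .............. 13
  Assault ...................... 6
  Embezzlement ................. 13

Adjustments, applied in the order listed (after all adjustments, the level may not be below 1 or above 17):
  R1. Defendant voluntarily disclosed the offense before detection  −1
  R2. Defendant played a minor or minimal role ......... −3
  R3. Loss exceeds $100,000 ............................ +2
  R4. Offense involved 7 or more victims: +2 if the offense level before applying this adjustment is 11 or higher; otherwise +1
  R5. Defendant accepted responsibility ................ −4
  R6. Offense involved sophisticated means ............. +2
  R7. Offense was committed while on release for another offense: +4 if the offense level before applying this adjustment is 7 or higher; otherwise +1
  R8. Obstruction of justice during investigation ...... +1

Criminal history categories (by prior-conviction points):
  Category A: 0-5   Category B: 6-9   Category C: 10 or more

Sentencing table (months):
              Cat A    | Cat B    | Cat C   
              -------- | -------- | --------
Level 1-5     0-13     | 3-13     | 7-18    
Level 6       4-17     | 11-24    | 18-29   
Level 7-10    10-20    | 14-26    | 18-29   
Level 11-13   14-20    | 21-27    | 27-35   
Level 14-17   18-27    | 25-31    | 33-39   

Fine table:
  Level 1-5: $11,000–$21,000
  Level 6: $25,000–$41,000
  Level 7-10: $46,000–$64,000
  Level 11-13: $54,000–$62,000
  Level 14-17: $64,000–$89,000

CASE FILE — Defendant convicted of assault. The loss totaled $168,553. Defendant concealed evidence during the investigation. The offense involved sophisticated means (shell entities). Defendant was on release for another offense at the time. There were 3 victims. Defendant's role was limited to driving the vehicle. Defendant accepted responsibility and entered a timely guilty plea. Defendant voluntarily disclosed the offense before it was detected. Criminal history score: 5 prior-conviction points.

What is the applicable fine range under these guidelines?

Base offense level for assault: 6.
R1 applies: 6 − 1 = 5.
R2 applies: 5 − 3 = 2.
R3 applies: 2 + 2 = 4.
R4 does not apply.
R5 applies: 4 − 4 = 0.
R6 applies: 0 + 2 = 2.
R7 applies (level before this adjustment is 2 < 7, so +1): 2 + 1 = 3.
R8 applies: 3 + 1 = 4.
Final offense level: 4.
Level 4 falls in the 1-5 band.
Fine table: Level 1-5 → $11,000–$21,000.

$11,000–$21,000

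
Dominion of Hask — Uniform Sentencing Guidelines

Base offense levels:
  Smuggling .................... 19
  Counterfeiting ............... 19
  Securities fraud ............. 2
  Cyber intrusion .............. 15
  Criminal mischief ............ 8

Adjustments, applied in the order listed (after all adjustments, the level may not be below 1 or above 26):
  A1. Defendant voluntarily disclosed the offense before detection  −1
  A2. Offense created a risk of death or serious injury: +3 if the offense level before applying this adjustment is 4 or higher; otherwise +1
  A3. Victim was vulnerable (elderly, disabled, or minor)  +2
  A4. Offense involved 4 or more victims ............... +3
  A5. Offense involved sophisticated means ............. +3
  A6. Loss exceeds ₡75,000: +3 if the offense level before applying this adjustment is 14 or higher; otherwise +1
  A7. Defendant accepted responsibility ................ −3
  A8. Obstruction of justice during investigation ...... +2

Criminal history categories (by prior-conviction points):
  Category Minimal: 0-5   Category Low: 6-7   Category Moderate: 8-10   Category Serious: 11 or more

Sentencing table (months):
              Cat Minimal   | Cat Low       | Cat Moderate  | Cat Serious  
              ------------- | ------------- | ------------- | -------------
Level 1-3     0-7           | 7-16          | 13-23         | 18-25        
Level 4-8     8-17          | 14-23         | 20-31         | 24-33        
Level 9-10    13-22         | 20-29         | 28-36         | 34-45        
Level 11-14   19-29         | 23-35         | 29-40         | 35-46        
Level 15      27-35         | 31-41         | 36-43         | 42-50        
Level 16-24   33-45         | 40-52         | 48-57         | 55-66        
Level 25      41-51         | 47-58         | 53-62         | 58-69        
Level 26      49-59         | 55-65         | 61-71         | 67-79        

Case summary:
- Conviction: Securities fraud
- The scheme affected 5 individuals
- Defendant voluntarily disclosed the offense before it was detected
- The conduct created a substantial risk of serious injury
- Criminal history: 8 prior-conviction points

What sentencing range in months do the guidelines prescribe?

20-31 months

Base offense level for securities fraud: 2.
A1 applies: 2 − 1 = 1.
A2 applies (level before this adjustment is 1 < 4, so +1): 1 + 1 = 2.
A4 applies: 2 + 3 = 5.
A5 does not apply.
A6 does not apply.
A7 does not apply.
Final offense level: 5.
Criminal history: 8 prior points → Category Moderate (8-10).
Level 5 falls in the 4-8 band.
Grid: Level 4-8 × Category Moderate = 20-31 months.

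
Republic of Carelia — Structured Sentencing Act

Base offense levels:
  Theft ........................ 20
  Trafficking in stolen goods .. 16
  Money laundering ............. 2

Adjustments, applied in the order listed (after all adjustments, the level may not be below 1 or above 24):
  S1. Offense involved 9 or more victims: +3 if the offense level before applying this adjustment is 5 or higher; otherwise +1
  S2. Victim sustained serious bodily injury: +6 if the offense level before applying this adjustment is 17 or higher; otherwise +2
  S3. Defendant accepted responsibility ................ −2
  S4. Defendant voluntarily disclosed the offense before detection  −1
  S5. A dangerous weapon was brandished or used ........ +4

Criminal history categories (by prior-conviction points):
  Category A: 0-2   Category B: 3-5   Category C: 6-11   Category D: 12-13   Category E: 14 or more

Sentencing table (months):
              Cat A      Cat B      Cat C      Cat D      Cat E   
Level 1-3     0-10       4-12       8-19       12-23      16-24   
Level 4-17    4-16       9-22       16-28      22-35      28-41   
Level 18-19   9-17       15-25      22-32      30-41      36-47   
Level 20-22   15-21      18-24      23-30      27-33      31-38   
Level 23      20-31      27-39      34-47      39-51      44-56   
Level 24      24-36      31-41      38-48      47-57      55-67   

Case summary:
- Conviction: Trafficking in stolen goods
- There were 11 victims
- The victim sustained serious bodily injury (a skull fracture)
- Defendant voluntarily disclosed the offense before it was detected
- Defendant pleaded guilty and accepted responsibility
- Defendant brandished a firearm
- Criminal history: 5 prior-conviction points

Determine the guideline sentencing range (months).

31-41 months

Base offense level for trafficking in stolen goods: 16.
S1 applies (level before this adjustment is 16 ≥ 5, so +3): 16 + 3 = 19.
S2 applies (level before this adjustment is 19 ≥ 17, so +6): 19 + 6 = 25.
S3 applies: 25 − 2 = 23.
S4 applies: 23 − 1 = 22.
S5 applies: 22 + 4 = 26.
Level 26 exceeds the maximum of 24; capped at 24.
Final offense level: 24.
Criminal history: 5 prior points → Category B (3-5).
Level 24 falls in the 24 band.
Grid: Level 24 × Category B = 31-41 months.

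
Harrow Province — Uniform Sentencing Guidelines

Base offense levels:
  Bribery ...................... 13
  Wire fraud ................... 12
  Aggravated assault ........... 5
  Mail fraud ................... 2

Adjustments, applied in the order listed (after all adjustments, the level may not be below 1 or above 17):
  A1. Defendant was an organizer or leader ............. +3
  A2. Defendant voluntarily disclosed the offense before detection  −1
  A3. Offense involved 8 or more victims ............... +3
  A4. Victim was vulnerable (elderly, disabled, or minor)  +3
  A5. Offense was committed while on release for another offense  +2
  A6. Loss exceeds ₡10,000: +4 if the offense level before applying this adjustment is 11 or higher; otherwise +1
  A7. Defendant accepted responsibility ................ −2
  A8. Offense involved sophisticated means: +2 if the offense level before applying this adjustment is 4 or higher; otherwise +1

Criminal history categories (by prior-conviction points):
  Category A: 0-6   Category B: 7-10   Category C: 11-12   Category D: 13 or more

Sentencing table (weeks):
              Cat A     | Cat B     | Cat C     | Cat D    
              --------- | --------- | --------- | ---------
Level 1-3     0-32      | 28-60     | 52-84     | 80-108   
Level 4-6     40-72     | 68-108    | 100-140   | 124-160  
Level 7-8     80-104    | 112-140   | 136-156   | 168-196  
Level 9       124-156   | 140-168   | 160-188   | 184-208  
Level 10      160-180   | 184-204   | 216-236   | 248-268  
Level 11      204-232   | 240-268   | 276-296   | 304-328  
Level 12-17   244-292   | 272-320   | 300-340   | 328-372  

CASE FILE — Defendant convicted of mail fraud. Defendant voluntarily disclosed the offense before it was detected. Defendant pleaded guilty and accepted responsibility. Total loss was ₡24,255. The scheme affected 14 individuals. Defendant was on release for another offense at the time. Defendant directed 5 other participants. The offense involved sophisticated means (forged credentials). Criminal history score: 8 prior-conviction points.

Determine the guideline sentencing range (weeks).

Base offense level for mail fraud: 2.
A1 applies: 2 + 3 = 5.
A2 applies: 5 − 1 = 4.
A3 applies: 4 + 3 = 7.
A4 does not apply.
A5 applies: 7 + 2 = 9.
A6 applies (level before this adjustment is 9 < 11, so +1): 9 + 1 = 10.
A7 applies: 10 − 2 = 8.
A8 applies (level before this adjustment is 8 ≥ 4, so +2): 8 + 2 = 10.
Final offense level: 10.
Criminal history: 8 prior points → Category B (7-10).
Level 10 falls in the 10 band.
Grid: Level 10 × Category B = 184-204 weeks.

184-204 weeks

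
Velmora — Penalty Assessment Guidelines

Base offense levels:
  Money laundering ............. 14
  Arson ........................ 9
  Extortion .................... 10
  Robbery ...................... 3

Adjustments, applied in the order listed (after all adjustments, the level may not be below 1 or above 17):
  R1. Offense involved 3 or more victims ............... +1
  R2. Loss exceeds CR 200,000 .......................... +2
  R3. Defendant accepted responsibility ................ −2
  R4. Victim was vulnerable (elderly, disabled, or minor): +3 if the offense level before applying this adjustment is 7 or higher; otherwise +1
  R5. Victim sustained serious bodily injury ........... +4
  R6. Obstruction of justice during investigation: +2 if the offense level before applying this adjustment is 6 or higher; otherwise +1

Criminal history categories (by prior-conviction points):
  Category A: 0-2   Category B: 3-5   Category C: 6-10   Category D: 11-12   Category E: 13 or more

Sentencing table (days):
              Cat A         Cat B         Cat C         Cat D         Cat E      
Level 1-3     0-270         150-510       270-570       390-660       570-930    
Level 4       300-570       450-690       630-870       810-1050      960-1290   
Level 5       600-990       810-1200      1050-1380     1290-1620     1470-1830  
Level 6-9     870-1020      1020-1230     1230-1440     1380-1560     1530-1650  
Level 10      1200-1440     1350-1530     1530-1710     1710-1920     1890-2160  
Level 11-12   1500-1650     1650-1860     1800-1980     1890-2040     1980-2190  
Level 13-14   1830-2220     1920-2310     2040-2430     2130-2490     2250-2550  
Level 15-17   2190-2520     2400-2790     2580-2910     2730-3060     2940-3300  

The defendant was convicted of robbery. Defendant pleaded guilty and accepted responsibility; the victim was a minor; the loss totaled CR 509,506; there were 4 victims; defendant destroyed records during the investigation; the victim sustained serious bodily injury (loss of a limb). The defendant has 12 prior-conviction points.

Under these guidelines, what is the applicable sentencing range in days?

Base offense level for robbery: 3.
R1 applies: 3 + 1 = 4.
R2 applies: 4 + 2 = 6.
R3 applies: 6 − 2 = 4.
R4 applies (level before this adjustment is 4 < 7, so +1): 4 + 1 = 5.
R5 applies: 5 + 4 = 9.
R6 applies (level before this adjustment is 9 ≥ 6, so +2): 9 + 2 = 11.
Final offense level: 11.
Criminal history: 12 prior points → Category D (11-12).
Level 11 falls in the 11-12 band.
Grid: Level 11-12 × Category D = 1890-2040 days.

1890-2040 days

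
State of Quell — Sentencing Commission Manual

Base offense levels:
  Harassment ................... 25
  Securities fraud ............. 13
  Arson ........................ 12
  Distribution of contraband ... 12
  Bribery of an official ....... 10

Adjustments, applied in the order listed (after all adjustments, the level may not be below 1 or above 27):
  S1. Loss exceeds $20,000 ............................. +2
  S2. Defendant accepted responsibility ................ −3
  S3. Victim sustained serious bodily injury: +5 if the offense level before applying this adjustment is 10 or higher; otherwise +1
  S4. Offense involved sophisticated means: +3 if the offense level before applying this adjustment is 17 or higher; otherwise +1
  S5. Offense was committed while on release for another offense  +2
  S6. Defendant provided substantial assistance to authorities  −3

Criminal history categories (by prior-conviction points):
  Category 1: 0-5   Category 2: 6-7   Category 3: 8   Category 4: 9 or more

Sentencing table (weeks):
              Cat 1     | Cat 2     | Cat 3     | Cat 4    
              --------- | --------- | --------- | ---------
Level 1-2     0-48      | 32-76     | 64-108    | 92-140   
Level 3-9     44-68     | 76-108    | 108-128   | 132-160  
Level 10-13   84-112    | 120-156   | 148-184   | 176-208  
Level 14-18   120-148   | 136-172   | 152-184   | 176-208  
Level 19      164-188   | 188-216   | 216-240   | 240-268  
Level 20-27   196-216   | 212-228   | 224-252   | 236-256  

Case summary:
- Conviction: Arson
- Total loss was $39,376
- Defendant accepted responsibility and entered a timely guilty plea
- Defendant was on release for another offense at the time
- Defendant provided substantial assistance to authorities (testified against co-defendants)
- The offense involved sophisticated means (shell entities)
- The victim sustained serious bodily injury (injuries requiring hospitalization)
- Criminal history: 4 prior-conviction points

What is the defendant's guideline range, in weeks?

Base offense level for arson: 12.
S1 applies: 12 + 2 = 14.
S2 applies: 14 − 3 = 11.
S3 applies (level before this adjustment is 11 ≥ 10, so +5): 11 + 5 = 16.
S4 applies (level before this adjustment is 16 < 17, so +1): 16 + 1 = 17.
S5 applies: 17 + 2 = 19.
S6 applies: 19 − 3 = 16.
Final offense level: 16.
Criminal history: 4 prior points → Category 1 (0-5).
Level 16 falls in the 14-18 band.
Grid: Level 14-18 × Category 1 = 120-148 weeks.

120-148 weeks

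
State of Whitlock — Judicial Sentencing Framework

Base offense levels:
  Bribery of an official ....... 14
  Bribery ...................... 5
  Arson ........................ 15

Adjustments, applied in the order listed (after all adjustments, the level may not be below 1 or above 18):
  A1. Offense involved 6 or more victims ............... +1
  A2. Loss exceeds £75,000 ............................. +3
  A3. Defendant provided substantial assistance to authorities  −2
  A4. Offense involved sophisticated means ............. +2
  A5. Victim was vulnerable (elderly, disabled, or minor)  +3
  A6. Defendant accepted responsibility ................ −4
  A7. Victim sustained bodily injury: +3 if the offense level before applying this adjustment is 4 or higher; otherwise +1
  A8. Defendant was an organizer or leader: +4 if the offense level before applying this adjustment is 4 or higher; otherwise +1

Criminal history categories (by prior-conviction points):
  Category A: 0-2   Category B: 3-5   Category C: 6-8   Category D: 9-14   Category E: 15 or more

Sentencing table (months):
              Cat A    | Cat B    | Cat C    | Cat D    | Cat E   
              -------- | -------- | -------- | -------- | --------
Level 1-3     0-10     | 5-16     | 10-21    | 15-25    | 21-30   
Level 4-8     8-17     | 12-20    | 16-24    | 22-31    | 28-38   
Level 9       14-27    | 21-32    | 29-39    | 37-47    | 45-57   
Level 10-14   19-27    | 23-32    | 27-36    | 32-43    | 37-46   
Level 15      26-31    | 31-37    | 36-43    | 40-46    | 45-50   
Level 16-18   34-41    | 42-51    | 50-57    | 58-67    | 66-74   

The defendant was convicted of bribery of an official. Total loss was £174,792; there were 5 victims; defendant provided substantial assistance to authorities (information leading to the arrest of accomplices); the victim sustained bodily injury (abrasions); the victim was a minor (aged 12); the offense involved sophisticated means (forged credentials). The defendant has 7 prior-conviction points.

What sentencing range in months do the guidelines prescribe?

50-57 months

Base offense level for bribery of an official: 14.
A2 applies: 14 + 3 = 17.
A3 applies: 17 − 2 = 15.
A4 applies: 15 + 2 = 17.
A5 applies: 17 + 3 = 20.
A7 applies (level before this adjustment is 20 ≥ 4, so +3): 20 + 3 = 23.
Level 23 exceeds the maximum of 18; capped at 18.
Final offense level: 18.
Criminal history: 7 prior points → Category C (6-8).
Level 18 falls in the 16-18 band.
Grid: Level 16-18 × Category C = 50-57 months.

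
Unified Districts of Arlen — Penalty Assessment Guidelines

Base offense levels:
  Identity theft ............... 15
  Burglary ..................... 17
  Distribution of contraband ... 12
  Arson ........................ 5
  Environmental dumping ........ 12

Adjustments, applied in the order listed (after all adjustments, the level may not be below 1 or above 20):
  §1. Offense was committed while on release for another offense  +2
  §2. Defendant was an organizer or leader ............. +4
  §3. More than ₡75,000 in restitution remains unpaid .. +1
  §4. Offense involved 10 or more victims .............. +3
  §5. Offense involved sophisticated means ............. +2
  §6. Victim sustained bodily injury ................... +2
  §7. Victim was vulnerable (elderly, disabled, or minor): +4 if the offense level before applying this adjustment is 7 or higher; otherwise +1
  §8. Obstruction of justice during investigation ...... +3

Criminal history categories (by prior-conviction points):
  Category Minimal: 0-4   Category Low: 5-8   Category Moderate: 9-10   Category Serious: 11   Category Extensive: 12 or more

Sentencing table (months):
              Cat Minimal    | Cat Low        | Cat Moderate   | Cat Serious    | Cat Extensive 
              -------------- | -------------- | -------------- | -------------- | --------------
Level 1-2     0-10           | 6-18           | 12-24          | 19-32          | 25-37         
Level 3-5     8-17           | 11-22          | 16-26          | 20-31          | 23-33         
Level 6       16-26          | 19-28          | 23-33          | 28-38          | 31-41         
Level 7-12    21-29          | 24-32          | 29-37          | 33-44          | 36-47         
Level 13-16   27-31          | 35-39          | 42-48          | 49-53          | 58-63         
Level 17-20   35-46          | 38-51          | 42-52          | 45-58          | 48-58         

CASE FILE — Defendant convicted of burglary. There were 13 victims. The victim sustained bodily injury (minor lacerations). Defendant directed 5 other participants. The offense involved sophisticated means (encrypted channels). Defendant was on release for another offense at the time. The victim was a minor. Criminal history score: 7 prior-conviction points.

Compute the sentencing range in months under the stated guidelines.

38-51 months

Base offense level for burglary: 17.
§1 applies: 17 + 2 = 19.
§2 applies: 19 + 4 = 23.
§3 does not apply.
§4 applies: 23 + 3 = 26.
§5 applies: 26 + 2 = 28.
§6 applies: 28 + 2 = 30.
§7 applies (level before this adjustment is 30 ≥ 7, so +4): 30 + 4 = 34.
§8 does not apply.
Level 34 exceeds the maximum of 20; capped at 20.
Final offense level: 20.
Criminal history: 7 prior points → Category Low (5-8).
Level 20 falls in the 17-20 band.
Grid: Level 17-20 × Category Low = 38-51 months.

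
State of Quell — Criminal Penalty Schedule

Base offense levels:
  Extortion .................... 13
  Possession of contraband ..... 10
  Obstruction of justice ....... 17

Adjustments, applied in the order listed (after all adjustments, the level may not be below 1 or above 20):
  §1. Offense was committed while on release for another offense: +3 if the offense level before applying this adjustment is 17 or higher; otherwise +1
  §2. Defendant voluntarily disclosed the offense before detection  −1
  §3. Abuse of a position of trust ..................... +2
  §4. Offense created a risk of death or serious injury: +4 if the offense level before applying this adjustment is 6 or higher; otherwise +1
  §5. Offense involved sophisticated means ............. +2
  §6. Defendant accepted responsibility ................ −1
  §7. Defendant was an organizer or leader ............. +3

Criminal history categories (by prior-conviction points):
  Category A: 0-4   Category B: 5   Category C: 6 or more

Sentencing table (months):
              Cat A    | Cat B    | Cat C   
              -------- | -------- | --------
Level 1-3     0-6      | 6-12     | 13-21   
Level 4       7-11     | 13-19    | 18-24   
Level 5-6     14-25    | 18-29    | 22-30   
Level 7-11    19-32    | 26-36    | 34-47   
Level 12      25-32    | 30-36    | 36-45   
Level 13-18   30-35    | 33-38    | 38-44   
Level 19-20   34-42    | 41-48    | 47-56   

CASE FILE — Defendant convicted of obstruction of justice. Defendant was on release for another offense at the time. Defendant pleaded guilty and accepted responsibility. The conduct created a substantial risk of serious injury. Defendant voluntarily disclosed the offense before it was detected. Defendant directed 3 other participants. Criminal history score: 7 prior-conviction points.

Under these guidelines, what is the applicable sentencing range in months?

Base offense level for obstruction of justice: 17.
§1 applies (level before this adjustment is 17 ≥ 17, so +3): 17 + 3 = 20.
§2 applies: 20 − 1 = 19.
§3 does not apply.
§4 applies (level before this adjustment is 19 ≥ 6, so +4): 19 + 4 = 23.
§5 does not apply.
§6 applies: 23 − 1 = 22.
§7 applies: 22 + 3 = 25.
Level 25 exceeds the maximum of 20; capped at 20.
Final offense level: 20.
Criminal history: 7 prior points → Category C (6+).
Level 20 falls in the 19-20 band.
Grid: Level 19-20 × Category C = 47-56 months.

47-56 months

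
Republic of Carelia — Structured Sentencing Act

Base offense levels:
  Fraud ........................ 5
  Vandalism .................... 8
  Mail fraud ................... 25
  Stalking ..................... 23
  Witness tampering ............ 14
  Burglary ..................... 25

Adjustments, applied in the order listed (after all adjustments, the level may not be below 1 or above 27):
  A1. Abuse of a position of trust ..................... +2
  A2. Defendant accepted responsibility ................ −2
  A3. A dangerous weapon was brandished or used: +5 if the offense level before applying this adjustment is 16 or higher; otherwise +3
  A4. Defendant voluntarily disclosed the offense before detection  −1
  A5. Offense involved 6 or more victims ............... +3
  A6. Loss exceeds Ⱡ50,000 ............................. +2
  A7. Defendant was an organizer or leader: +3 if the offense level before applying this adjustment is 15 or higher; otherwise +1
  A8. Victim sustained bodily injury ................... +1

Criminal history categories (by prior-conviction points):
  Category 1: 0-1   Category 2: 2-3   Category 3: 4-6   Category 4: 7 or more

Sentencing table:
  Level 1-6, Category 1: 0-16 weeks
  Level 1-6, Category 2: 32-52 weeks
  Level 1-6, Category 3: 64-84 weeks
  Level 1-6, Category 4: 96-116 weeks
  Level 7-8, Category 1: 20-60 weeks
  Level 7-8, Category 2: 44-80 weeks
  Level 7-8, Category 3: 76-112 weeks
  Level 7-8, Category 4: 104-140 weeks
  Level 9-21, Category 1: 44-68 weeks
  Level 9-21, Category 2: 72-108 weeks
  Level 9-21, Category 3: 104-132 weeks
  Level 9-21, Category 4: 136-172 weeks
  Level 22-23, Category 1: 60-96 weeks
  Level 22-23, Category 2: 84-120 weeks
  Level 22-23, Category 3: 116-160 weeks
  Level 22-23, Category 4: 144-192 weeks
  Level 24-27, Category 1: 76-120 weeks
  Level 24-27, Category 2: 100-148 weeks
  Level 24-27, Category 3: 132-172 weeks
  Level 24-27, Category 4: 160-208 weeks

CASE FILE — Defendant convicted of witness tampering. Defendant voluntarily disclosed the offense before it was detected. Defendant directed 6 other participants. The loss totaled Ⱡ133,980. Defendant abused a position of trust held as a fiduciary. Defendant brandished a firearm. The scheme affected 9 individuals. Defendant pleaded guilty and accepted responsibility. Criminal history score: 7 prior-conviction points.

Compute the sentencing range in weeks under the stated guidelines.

Base offense level for witness tampering: 14.
A1 applies: 14 + 2 = 16.
A2 applies: 16 − 2 = 14.
A3 applies (level before this adjustment is 14 < 16, so +3): 14 + 3 = 17.
A4 applies: 17 − 1 = 16.
A5 applies: 16 + 3 = 19.
A6 applies: 19 + 2 = 21.
A7 applies (level before this adjustment is 21 ≥ 15, so +3): 21 + 3 = 24.
A8 does not apply.
Final offense level: 24.
Criminal history: 7 prior points → Category 4 (7+).
Level 24 falls in the 24-27 band.
Grid: Level 24-27 × Category 4 = 160-208 weeks.

160-208 weeks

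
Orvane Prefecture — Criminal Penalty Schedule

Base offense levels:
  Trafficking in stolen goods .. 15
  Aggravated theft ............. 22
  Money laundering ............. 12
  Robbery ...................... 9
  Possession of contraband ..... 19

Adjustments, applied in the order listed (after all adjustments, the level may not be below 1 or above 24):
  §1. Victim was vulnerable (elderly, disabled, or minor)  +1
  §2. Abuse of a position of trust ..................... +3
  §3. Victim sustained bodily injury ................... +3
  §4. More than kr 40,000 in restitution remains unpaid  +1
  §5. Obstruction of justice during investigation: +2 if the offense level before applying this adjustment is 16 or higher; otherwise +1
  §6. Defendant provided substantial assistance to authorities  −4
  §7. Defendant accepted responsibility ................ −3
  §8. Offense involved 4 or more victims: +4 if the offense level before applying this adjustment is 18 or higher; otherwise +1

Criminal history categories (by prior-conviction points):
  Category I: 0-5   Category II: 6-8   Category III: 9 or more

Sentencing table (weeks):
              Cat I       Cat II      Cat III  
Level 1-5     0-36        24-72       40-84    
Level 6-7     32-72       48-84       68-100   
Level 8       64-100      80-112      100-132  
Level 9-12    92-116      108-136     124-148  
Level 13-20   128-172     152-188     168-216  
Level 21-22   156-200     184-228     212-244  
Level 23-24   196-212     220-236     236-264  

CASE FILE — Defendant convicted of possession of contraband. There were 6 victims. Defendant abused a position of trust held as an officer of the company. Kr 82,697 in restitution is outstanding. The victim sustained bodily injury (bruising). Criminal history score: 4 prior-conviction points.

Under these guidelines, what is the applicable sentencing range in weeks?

196-212 weeks

Base offense level for possession of contraband: 19.
§2 applies: 19 + 3 = 22.
§3 applies: 22 + 3 = 25.
§4 applies: 25 + 1 = 26.
§5 does not apply.
§6 does not apply.
§7 does not apply.
§8 applies (level before this adjustment is 26 ≥ 18, so +4): 26 + 4 = 30.
Level 30 exceeds the maximum of 24; capped at 24.
Final offense level: 24.
Criminal history: 4 prior points → Category I (0-5).
Level 24 falls in the 23-24 band.
Grid: Level 23-24 × Category I = 196-212 weeks.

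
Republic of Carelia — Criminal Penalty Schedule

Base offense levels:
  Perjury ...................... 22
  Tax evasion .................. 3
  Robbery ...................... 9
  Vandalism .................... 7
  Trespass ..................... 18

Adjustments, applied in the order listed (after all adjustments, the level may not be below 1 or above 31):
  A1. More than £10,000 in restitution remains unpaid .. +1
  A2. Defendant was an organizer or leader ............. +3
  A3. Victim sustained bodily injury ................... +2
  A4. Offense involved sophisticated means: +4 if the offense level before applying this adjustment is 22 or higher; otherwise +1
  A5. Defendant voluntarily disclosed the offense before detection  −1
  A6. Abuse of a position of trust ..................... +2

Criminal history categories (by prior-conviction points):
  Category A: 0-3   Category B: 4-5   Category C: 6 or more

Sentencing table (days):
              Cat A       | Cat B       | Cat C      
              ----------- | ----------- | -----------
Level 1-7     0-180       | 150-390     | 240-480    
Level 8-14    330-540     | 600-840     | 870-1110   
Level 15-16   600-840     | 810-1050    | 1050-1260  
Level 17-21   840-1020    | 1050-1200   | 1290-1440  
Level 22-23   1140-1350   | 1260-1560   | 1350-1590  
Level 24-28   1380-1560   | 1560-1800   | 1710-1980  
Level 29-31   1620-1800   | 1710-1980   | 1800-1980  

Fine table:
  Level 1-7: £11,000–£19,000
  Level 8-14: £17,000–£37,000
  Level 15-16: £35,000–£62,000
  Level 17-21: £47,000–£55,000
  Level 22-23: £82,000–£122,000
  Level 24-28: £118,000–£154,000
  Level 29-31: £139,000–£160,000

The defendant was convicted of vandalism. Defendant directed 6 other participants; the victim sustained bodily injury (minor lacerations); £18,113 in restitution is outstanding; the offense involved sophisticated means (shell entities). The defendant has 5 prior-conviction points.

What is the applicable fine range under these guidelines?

Base offense level for vandalism: 7.
A1 applies: 7 + 1 = 8.
A2 applies: 8 + 3 = 11.
A3 applies: 11 + 2 = 13.
A4 applies (level before this adjustment is 13 < 22, so +1): 13 + 1 = 14.
Final offense level: 14.
Level 14 falls in the 8-14 band.
Fine table: Level 8-14 → £17,000–£37,000.

£17,000–£37,000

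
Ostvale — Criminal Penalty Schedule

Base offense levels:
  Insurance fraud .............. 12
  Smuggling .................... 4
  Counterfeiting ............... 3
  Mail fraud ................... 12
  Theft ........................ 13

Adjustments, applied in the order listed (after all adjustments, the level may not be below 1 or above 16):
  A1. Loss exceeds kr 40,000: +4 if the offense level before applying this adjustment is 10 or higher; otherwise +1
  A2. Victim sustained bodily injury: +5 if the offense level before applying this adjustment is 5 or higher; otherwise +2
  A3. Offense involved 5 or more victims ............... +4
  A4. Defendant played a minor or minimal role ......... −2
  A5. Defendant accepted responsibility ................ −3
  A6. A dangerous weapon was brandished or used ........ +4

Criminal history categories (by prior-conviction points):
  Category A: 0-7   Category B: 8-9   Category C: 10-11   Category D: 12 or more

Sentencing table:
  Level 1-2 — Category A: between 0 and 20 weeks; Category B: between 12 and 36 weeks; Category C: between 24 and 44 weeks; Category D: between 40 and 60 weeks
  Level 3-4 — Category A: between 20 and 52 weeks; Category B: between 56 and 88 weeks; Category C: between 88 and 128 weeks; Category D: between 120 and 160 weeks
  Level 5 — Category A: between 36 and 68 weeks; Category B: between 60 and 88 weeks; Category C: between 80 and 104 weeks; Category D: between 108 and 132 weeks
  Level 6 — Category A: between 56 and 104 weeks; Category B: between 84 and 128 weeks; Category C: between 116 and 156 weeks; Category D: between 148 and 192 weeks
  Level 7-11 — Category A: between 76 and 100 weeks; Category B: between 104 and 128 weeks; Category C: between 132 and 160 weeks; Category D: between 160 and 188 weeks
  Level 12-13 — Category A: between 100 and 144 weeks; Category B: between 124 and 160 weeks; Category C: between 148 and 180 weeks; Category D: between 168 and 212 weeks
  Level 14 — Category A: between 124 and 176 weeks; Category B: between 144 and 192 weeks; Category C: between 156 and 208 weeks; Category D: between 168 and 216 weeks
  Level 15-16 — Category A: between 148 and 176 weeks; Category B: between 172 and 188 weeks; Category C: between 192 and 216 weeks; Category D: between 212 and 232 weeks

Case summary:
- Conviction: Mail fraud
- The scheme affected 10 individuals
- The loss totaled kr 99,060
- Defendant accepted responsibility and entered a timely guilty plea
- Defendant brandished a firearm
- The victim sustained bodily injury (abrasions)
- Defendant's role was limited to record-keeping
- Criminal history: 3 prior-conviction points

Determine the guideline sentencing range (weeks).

Base offense level for mail fraud: 12.
A1 applies (level before this adjustment is 12 ≥ 10, so +4): 12 + 4 = 16.
A2 applies (level before this adjustment is 16 ≥ 5, so +5): 16 + 5 = 21.
A3 applies: 21 + 4 = 25.
A4 applies: 25 − 2 = 23.
A5 applies: 23 − 3 = 20.
A6 applies: 20 + 4 = 24.
Level 24 exceeds the maximum of 16; capped at 16.
Final offense level: 16.
Criminal history: 3 prior points → Category A (0-7).
Level 16 falls in the 15-16 band.
Grid: Level 15-16 × Category A = 148-176 weeks.

148-176 weeks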